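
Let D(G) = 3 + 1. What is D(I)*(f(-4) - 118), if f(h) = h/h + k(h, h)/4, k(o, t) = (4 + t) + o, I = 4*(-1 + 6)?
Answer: -472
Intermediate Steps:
I = 20 (I = 4*5 = 20)
D(G) = 4
k(o, t) = 4 + o + t
f(h) = 2 + h/2 (f(h) = h/h + (4 + h + h)/4 = 1 + (4 + 2*h)*(1/4) = 1 + (1 + h/2) = 2 + h/2)
D(I)*(f(-4) - 118) = 4*((2 + (1/2)*(-4)) - 118) = 4*((2 - 2) - 118) = 4*(0 - 118) = 4*(-118) = -472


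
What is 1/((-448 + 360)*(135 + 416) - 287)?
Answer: -1/48775 ≈ -2.0502e-5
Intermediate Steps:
1/((-448 + 360)*(135 + 416) - 287) = 1/(-88*551 - 287) = 1/(-48488 - 287) = 1/(-48775) = -1/48775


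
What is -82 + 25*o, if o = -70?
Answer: -1832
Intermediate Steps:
-82 + 25*o = -82 + 25*(-70) = -82 - 1750 = -1832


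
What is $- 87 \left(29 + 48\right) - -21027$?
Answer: $14328$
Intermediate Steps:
$- 87 \left(29 + 48\right) - -21027 = \left(-87\right) 77 + 21027 = -6699 + 21027 = 14328$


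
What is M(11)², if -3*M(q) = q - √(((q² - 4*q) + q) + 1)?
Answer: (11 - √89)²/9 ≈ 0.27249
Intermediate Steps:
M(q) = -q/3 + √(1 + q² - 3*q)/3 (M(q) = -(q - √(((q² - 4*q) + q) + 1))/3 = -(q - √((q² - 3*q) + 1))/3 = -(q - √(1 + q² - 3*q))/3 = -q/3 + √(1 + q² - 3*q)/3)
M(11)² = (-⅓*11 + √(1 + 11² - 3*11)/3)² = (-11/3 + √(1 + 121 - 33)/3)² = (-11/3 + √89/3)²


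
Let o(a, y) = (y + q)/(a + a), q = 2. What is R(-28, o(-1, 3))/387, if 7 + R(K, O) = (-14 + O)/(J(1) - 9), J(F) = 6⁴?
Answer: -547/30186 ≈ -0.018121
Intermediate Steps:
J(F) = 1296
o(a, y) = (2 + y)/(2*a) (o(a, y) = (y + 2)/(a + a) = (2 + y)/((2*a)) = (2 + y)*(1/(2*a)) = (2 + y)/(2*a))
R(K, O) = -9023/1287 + O/1287 (R(K, O) = -7 + (-14 + O)/(1296 - 9) = -7 + (-14 + O)/1287 = -7 + (-14 + O)*(1/1287) = -7 + (-14/1287 + O/1287) = -9023/1287 + O/1287)
R(-28, o(-1, 3))/387 = (-9023/1287 + ((½)*(2 + 3)/(-1))/1287)/387 = (-9023/1287 + ((½)*(-1)*5)/1287)*(1/387) = (-9023/1287 + (1/1287)*(-5/2))*(1/387) = (-9023/1287 - 5/2574)*(1/387) = -547/78*1/387 = -547/30186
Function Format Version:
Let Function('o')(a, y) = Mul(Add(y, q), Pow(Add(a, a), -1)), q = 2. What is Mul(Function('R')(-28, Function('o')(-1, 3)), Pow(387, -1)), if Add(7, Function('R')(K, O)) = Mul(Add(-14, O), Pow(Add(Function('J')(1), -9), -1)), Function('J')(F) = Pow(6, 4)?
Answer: Rational(-547, 30186) ≈ -0.018121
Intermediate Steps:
Function('J')(F) = 1296
Function('o')(a, y) = Mul(Rational(1, 2), Pow(a, -1), Add(2, y)) (Function('o')(a, y) = Mul(Add(y, 2), Pow(Add(a, a), -1)) = Mul(Add(2, y), Pow(Mul(2, a), -1)) = Mul(Add(2, y), Mul(Rational(1, 2), Pow(a, -1))) = Mul(Rational(1, 2), Pow(a, -1), Add(2, y)))
Function('R')(K, O) = Add(Rational(-9023, 1287), Mul(Rational(1, 1287), O)) (Function('R')(K, O) = Add(-7, Mul(Add(-14, O), Pow(Add(1296, -9), -1))) = Add(-7, Mul(Add(-14, O), Pow(1287, -1))) = Add(-7, Mul(Add(-14, O), Rational(1, 1287))) = Add(-7, Add(Rational(-14, 1287), Mul(Rational(1, 1287), O))) = Add(Rational(-9023, 1287), Mul(Rational(1, 1287), O)))
Mul(Function('R')(-28, Function('o')(-1, 3)), Pow(387, -1)) = Mul(Add(Rational(-9023, 1287), Mul(Rational(1, 1287), Mul(Rational(1, 2), Pow(-1, -1), Add(2, 3)))), Pow(387, -1)) = Mul(Add(Rational(-9023, 1287), Mul(Rational(1, 1287), Mul(Rational(1, 2), -1, 5))), Rational(1, 387)) = Mul(Add(Rational(-9023, 1287), Mul(Rational(1, 1287), Rational(-5, 2))), Rational(1, 387)) = Mul(Add(Rational(-9023, 1287), Rational(-5, 2574)), Rational(1, 387)) = Mul(Rational(-547, 78), Rational(1, 387)) = Rational(-547, 30186)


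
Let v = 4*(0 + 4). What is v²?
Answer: 256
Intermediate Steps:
v = 16 (v = 4*4 = 16)
v² = 16² = 256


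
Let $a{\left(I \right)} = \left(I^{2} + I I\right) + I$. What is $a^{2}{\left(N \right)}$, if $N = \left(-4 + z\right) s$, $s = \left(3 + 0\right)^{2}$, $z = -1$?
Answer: $16040025$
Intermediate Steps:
$s = 9$ ($s = 3^{2} = 9$)
$N = -45$ ($N = \left(-4 - 1\right) 9 = \left(-5\right) 9 = -45$)
$a{\left(I \right)} = I + 2 I^{2}$ ($a{\left(I \right)} = \left(I^{2} + I^{2}\right) + I = 2 I^{2} + I = I + 2 I^{2}$)
$a^{2}{\left(N \right)} = \left(- 45 \left(1 + 2 \left(-45\right)\right)\right)^{2} = \left(- 45 \left(1 - 90\right)\right)^{2} = \left(\left(-45\right) \left(-89\right)\right)^{2} = 4005^{2} = 16040025$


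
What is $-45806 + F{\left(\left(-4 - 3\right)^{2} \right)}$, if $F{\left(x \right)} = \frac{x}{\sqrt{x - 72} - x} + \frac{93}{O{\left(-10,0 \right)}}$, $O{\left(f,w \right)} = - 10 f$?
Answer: $- \frac{2775847267}{60600} - \frac{49 i \sqrt{23}}{2424} \approx -45806.0 - 0.096945 i$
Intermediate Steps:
$F{\left(x \right)} = \frac{93}{100} + \frac{x}{\sqrt{-72 + x} - x}$ ($F{\left(x \right)} = \frac{x}{\sqrt{x - 72} - x} + \frac{93}{\left(-10\right) \left(-10\right)} = \frac{x}{\sqrt{-72 + x} - x} + \frac{93}{100} = \frac{93}{100} + \frac{x}{\sqrt{-72 + x} - x}$)
$-45806 + F{\left(\left(-4 - 3\right)^{2} \right)} = -45806 + \frac{- 93 \sqrt{-72 + \left(-4 - 3\right)^{2}} - 7 \left(-4 - 3\right)^{2}}{100 \left(\left(-4 - 3\right)^{2} - \sqrt{-72 + \left(-4 - 3\right)^{2}}\right)} = -45806 + \frac{- 93 \sqrt{-72 + \left(-7\right)^{2}} - 7 \left(-7\right)^{2}}{100 \left(\left(-7\right)^{2} - \sqrt{-72 + \left(-7\right)^{2}}\right)} = -45806 + \frac{- 93 \sqrt{-72 + 49} - 343}{100 \left(49 - \sqrt{-72 + 49}\right)} = -45806 + \frac{- 93 \sqrt{-23} - 343}{100 \left(49 - \sqrt{-23}\right)} = -45806 + \frac{- 93 i \sqrt{23} - 343}{100 \left(49 - i \sqrt{23}\right)} = -45806 + \frac{-343 - 93 i \sqrt{23}}{100 \left(49 - i \sqrt{23}\right)}$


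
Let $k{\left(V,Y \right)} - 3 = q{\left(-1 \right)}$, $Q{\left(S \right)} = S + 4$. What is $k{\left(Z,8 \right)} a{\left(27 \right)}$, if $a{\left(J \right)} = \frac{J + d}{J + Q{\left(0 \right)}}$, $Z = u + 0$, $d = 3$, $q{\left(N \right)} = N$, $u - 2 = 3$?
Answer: $\frac{60}{31} \approx 1.9355$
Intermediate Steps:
$Q{\left(S \right)} = 4 + S$
$u = 5$ ($u = 2 + 3 = 5$)
$Z = 5$ ($Z = 5 + 0 = 5$)
$a{\left(J \right)} = \frac{3 + J}{4 + J}$ ($a{\left(J \right)} = \frac{J + 3}{J + \left(4 + 0\right)} = \frac{3 + J}{J + 4} = \frac{3 + J}{4 + J}$)
$k{\left(V,Y \right)} = 2$ ($k{\left(V,Y \right)} = 3 - 1 = 2$)
$k{\left(Z,8 \right)} a{\left(27 \right)} = 2 \frac{3 + 27}{4 + 27} = 2 \cdot \frac{1}{31} \cdot 30 = 2 \cdot \frac{30}{31} = \frac{60}{31}$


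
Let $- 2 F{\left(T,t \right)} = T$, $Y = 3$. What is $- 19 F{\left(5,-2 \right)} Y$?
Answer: $\frac{285}{2} \approx 142.5$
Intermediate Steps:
$F{\left(T,t \right)} = - \frac{T}{2}$
$- 19 F{\left(5,-2 \right)} Y = - 19 \left(\left(- \frac{1}{2}\right) 5\right) 3 = \left(-19\right) \left(- \frac{5}{2}\right) 3 = \frac{95}{2} \cdot 3 = \frac{285}{2}$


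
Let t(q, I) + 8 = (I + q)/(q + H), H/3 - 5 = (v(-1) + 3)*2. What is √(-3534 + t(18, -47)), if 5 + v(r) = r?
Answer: I*√797385/15 ≈ 59.531*I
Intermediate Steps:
v(r) = -5 + r
H = -3 (H = 15 + 3*(((-5 - 1) + 3)*2) = 15 + 3*((-6 + 3)*2) = 15 + 3*(-3*2) = 15 + 3*(-6) = 15 - 18 = -3)
t(q, I) = -8 + (I + q)/(-3 + q) (t(q, I) = -8 + (I + q)/(q - 3) = -8 + (I + q)/(-3 + q))
√(-3534 + t(18, -47)) = √(-3534 + (24 - 47 - 7*18)/(-3 + 18)) = √(-3534 + (24 - 47 - 126)/15) = √(-3534 + (1/15)*(-149)) = √(-3534 - 149/15) = √(-53159/15) = I*√797385/15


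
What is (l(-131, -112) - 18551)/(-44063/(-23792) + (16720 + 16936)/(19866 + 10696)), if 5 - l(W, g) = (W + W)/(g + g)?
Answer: -6743111969243/1073698479 ≈ -6280.3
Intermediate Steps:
l(W, g) = 5 - W/g (l(W, g) = 5 - (W + W)/(g + g) = 5 - 2*W/(2*g) = 5 - 2*W*1/(2*g) = 5 - W/g)
(l(-131, -112) - 18551)/(-44063/(-23792) + (16720 + 16936)/(19866 + 10696)) = ((5 - 1*(-131)/(-112)) - 18551)/(-44063/(-23792) + (16720 + 16936)/(19866 + 10696)) = ((5 - 1*(-131)*(-1/112)) - 18551)/(-44063*(-1/23792) + 33656/30562) = ((5 - 131/112) - 18551)/(44063/23792 + 33656*(1/30562)) = (429/112 - 18551)/(44063/23792 + 2404/2183) = -2077283/(112*153385497/51937936) = -2077283/112*51937936/153385497 = -6743111969243/1073698479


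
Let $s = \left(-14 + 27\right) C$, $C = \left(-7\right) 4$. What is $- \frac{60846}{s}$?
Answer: $\frac{30423}{182} \approx 167.16$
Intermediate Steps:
$C = -28$
$s = -364$ ($s = \left(-14 + 27\right) \left(-28\right) = 13 \left(-28\right) = -364$)
$- \frac{60846}{s} = - \frac{60846}{-364} = \left(-60846\right) \left(- \frac{1}{364}\right) = \frac{30423}{182}$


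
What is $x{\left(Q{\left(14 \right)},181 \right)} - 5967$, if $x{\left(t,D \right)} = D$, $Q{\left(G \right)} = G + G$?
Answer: $-5786$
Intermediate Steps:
$Q{\left(G \right)} = 2 G$
$x{\left(Q{\left(14 \right)},181 \right)} - 5967 = 181 - 5967 = -5786$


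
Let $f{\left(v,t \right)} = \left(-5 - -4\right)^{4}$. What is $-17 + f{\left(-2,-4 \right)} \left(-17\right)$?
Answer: $-34$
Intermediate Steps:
$f{\left(v,t \right)} = 1$ ($f{\left(v,t \right)} = \left(-5 + 4\right)^{4} = \left(-1\right)^{4} = 1$)
$-17 + f{\left(-2,-4 \right)} \left(-17\right) = -17 + 1 \left(-17\right) = -17 - 17 = -34$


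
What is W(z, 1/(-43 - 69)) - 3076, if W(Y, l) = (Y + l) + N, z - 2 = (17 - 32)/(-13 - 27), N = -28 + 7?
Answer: -346599/112 ≈ -3094.6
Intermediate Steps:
N = -21
z = 19/8 (z = 2 + (17 - 32)/(-13 - 27) = 2 - 15/(-40) = 2 - 15*(-1/40) = 2 + 3/8 = 19/8 ≈ 2.3750)
W(Y, l) = -21 + Y + l (W(Y, l) = (Y + l) - 21 = -21 + Y + l)
W(z, 1/(-43 - 69)) - 3076 = (-21 + 19/8 + 1/(-43 - 69)) - 3076 = (-21 + 19/8 + 1/(-112)) - 3076 = (-21 + 19/8 - 1/112) - 3076 = -2087/112 - 3076 = -346599/112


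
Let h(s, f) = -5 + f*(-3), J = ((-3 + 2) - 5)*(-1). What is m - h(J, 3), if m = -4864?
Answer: -4850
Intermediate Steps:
J = 6 (J = (-1 - 5)*(-1) = -6*(-1) = 6)
h(s, f) = -5 - 3*f
m - h(J, 3) = -4864 - (-5 - 3*3) = -4864 - (-5 - 9) = -4864 - 1*(-14) = -4864 + 14 = -4850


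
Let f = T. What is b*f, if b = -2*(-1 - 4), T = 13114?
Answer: 131140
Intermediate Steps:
b = 10 (b = -2*(-5) = 10)
f = 13114
b*f = 10*13114 = 131140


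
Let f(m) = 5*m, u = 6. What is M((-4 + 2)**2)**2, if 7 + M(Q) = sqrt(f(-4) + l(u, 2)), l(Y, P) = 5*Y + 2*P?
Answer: (7 - sqrt(14))**2 ≈ 10.617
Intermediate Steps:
l(Y, P) = 2*P + 5*Y
M(Q) = -7 + sqrt(14) (M(Q) = -7 + sqrt(5*(-4) + (2*2 + 5*6)) = -7 + sqrt(-20 + (4 + 30)) = -7 + sqrt(-20 + 34) = -7 + sqrt(14))
M((-4 + 2)**2)**2 = (-7 + sqrt(14))**2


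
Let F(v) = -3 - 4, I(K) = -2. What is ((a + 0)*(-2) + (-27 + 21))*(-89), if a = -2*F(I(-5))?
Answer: 3026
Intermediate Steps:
F(v) = -7
a = 14 (a = -2*(-7) = 14)
((a + 0)*(-2) + (-27 + 21))*(-89) = ((14 + 0)*(-2) + (-27 + 21))*(-89) = (14*(-2) - 6)*(-89) = (-28 - 6)*(-89) = -34*(-89) = 3026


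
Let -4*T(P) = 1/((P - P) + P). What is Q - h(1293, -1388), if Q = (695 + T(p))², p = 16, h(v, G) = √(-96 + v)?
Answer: 1978381441/4096 - 3*√133 ≈ 4.8297e+5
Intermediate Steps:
T(P) = -1/(4*P) (T(P) = -1/(4*((P - P) + P)) = -1/(4*(0 + P)) = -1/(4*P))
Q = 1978381441/4096 (Q = (695 - ¼/16)² = (695 - ¼*1/16)² = (695 - 1/64)² = (44479/64)² = 1978381441/4096 ≈ 4.8300e+5)
Q - h(1293, -1388) = 1978381441/4096 - √(-96 + 1293) = 1978381441/4096 - √1197 = 1978381441/4096 - 3*√133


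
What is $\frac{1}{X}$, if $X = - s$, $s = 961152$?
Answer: $- \frac{1}{961152} \approx -1.0404 \cdot 10^{-6}$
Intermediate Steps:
$X = -961152$ ($X = \left(-1\right) 961152 = -961152$)
$\frac{1}{X} = \frac{1}{-961152} = - \frac{1}{961152}$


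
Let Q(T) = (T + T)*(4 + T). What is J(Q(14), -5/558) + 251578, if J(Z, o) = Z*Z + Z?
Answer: 506098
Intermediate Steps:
Q(T) = 2*T*(4 + T) (Q(T) = (2*T)*(4 + T) = 2*T*(4 + T))
J(Z, o) = Z + Z² (J(Z, o) = Z² + Z = Z + Z²)
J(Q(14), -5/558) + 251578 = (2*14*(4 + 14))*(1 + 2*14*(4 + 14)) + 251578 = (2*14*18)*(1 + 2*14*18) + 251578 = 504*(1 + 504) + 251578 = 504*505 + 251578 = 254520 + 251578 = 506098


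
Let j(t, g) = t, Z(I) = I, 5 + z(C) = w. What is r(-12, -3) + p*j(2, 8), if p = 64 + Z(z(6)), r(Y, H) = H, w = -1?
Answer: 113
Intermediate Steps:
z(C) = -6 (z(C) = -5 - 1 = -6)
p = 58 (p = 64 - 6 = 58)
r(-12, -3) + p*j(2, 8) = -3 + 58*2 = -3 + 116 = 113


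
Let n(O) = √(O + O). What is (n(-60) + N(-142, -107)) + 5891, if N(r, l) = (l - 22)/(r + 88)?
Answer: 106081/18 + 2*I*√30 ≈ 5893.4 + 10.954*I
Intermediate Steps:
n(O) = √2*√O (n(O) = √(2*O) = √2*√O)
N(r, l) = (-22 + l)/(88 + r)
(n(-60) + N(-142, -107)) + 5891 = (√2*√(-60) + (-22 - 107)/(88 - 142)) + 5891 = (√2*(2*I*√15) - 129/(-54)) + 5891 = (2*I*√30 - 1/54*(-129)) + 5891 = (2*I*√30 + 43/18) + 5891 = (43/18 + 2*I*√30) + 5891 = 106081/18 + 2*I*√30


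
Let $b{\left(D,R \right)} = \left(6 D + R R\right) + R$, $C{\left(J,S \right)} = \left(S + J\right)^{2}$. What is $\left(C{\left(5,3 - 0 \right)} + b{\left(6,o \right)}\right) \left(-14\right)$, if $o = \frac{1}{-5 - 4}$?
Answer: $- \frac{113288}{81} \approx -1398.6$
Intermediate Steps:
$C{\left(J,S \right)} = \left(J + S\right)^{2}$
$o = - \frac{1}{9}$ ($o = \frac{1}{-9} = - \frac{1}{9} \approx -0.11111$)
$b{\left(D,R \right)} = R + R^{2} + 6 D$ ($b{\left(D,R \right)} = \left(6 D + R^{2}\right) + R = \left(R^{2} + 6 D\right) + R = R + R^{2} + 6 D$)
$\left(C{\left(5,3 - 0 \right)} + b{\left(6,o \right)}\right) \left(-14\right) = \left(\left(5 + \left(3 - 0\right)\right)^{2} + \left(- \frac{1}{9} + \left(- \frac{1}{9}\right)^{2} + 6 \cdot 6\right)\right) \left(-14\right) = \left(\left(5 + \left(3 + 0\right)\right)^{2} + \left(- \frac{1}{9} + \frac{1}{81} + 36\right)\right) \left(-14\right) = \left(\left(5 + 3\right)^{2} + \frac{2908}{81}\right) \left(-14\right) = \left(8^{2} + \frac{2908}{81}\right) \left(-14\right) = \left(64 + \frac{2908}{81}\right) \left(-14\right) = \frac{8092}{81} \left(-14\right) = - \frac{113288}{81}$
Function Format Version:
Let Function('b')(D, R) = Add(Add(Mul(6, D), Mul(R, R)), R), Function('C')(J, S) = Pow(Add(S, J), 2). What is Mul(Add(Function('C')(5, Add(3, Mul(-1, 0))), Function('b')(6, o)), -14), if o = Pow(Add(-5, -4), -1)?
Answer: Rational(-113288, 81) ≈ -1398.6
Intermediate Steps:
Function('C')(J, S) = Pow(Add(J, S), 2)
o = Rational(-1, 9) (o = Pow(-9, -1) = Rational(-1, 9) ≈ -0.11111)
Function('b')(D, R) = Add(R, Pow(R, 2), Mul(6, D)) (Function('b')(D, R) = Add(Add(Mul(6, D), Pow(R, 2)), R) = Add(Add(Pow(R, 2), Mul(6, D)), R) = Add(R, Pow(R, 2), Mul(6, D)))
Mul(Add(Function('C')(5, Add(3, Mul(-1, 0))), Function('b')(6, o)), -14) = Mul(Add(Pow(Add(5, Add(3, Mul(-1, 0))), 2), Add(Rational(-1, 9), Pow(Rational(-1, 9), 2), Mul(6, 6))), -14) = Mul(Add(Pow(Add(5, Add(3, 0)), 2), Add(Rational(-1, 9), Rational(1, 81), 36)), -14) = Mul(Add(Pow(Add(5, 3), 2), Rational(2908, 81)), -14) = Mul(Add(Pow(8, 2), Rational(2908, 81)), -14) = Mul(Add(64, Rational(2908, 81)), -14) = Mul(Rational(8092, 81), -14) = Rational(-113288, 81)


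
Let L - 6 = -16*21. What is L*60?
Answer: -19800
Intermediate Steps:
L = -330 (L = 6 - 16*21 = 6 - 336 = -330)
L*60 = -330*60 = -19800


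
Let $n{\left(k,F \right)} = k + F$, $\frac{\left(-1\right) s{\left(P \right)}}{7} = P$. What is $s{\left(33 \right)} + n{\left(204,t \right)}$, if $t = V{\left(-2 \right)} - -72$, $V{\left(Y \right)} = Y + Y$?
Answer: $41$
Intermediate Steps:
$s{\left(P \right)} = - 7 P$
$V{\left(Y \right)} = 2 Y$
$t = 68$ ($t = 2 \left(-2\right) - -72 = -4 + 72 = 68$)
$n{\left(k,F \right)} = F + k$
$s{\left(33 \right)} + n{\left(204,t \right)} = \left(-7\right) 33 + \left(68 + 204\right) = -231 + 272 = 41$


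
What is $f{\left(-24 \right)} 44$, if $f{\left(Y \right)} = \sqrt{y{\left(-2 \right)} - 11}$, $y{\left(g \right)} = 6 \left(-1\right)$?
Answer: $44 i \sqrt{17} \approx 181.42 i$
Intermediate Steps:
$y{\left(g \right)} = -6$
$f{\left(Y \right)} = i \sqrt{17}$ ($f{\left(Y \right)} = \sqrt{-6 - 11} = \sqrt{-17} = i \sqrt{17}$)
$f{\left(-24 \right)} 44 = i \sqrt{17} \cdot 44 = 44 i \sqrt{17}$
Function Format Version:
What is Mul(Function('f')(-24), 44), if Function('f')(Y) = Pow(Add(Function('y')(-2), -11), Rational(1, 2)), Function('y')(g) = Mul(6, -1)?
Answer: Mul(44, I, Pow(17, Rational(1, 2))) ≈ Mul(181.42, I)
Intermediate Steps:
Function('y')(g) = -6
Function('f')(Y) = Mul(I, Pow(17, Rational(1, 2))) (Function('f')(Y) = Pow(Add(-6, -11), Rational(1, 2)) = Pow(-17, Rational(1, 2)) = Mul(I, Pow(17, Rational(1, 2))))
Mul(Function('f')(-24), 44) = Mul(Mul(I, Pow(17, Rational(1, 2))), 44) = Mul(44, I, Pow(17, Rational(1, 2)))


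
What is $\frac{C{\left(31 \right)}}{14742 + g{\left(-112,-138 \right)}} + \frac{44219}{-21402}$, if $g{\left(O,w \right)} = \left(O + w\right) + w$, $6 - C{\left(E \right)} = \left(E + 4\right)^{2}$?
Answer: $- \frac{165202141}{76801077} \approx -2.151$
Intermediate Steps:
$C{\left(E \right)} = 6 - \left(4 + E\right)^{2}$ ($C{\left(E \right)} = 6 - \left(E + 4\right)^{2} = 6 - \left(4 + E\right)^{2}$)
$g{\left(O,w \right)} = O + 2 w$
$\frac{C{\left(31 \right)}}{14742 + g{\left(-112,-138 \right)}} + \frac{44219}{-21402} = \frac{6 - \left(4 + 31\right)^{2}}{14742 + \left(-112 + 2 \left(-138\right)\right)} + \frac{44219}{-21402} = \frac{6 - 35^{2}}{14742 - 388} + 44219 \left(- \frac{1}{21402}\right) = \frac{6 - 1225}{14742 - 388} - \frac{44219}{21402} = \frac{6 - 1225}{14354} - \frac{44219}{21402} = \left(-1219\right) \frac{1}{14354} - \frac{44219}{21402} = - \frac{1219}{14354} - \frac{44219}{21402} = - \frac{165202141}{76801077}$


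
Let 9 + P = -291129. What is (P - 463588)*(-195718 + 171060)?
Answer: 18610033708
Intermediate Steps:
P = -291138 (P = -9 - 291129 = -291138)
(P - 463588)*(-195718 + 171060) = (-291138 - 463588)*(-195718 + 171060) = -754726*(-24658) = 18610033708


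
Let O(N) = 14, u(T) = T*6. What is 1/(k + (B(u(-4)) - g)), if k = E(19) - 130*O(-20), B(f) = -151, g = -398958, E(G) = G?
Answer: 1/397006 ≈ 2.5189e-6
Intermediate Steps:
u(T) = 6*T
k = -1801 (k = 19 - 130*14 = 19 - 1820 = -1801)
1/(k + (B(u(-4)) - g)) = 1/(-1801 + (-151 - 1*(-398958))) = 1/(-1801 + (-151 + 398958)) = 1/(-1801 + 398807) = 1/397006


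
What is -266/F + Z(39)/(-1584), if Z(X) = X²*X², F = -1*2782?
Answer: -357531751/244816 ≈ -1460.4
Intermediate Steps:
F = -2782
Z(X) = X⁴
-266/F + Z(39)/(-1584) = -266/(-2782) + 39⁴/(-1584) = -266*(-1/2782) + 2313441*(-1/1584) = 133/1391 - 257049/176 = -357531751/244816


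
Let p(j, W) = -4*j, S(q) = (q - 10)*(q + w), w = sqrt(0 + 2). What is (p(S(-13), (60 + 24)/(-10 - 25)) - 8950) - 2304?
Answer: -12450 + 92*sqrt(2) ≈ -12320.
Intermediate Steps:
w = sqrt(2) ≈ 1.4142
S(q) = (-10 + q)*(q + sqrt(2)) (S(q) = (q - 10)*(q + sqrt(2)) = (-10 + q)*(q + sqrt(2)))
(p(S(-13), (60 + 24)/(-10 - 25)) - 8950) - 2304 = (-4*((-13)**2 - 10*(-13) - 10*sqrt(2) - 13*sqrt(2)) - 8950) - 2304 = (-4*(169 + 130 - 10*sqrt(2) - 13*sqrt(2)) - 8950) - 2304 = (-4*(299 - 23*sqrt(2)) - 8950) - 2304 = ((-1196 + 92*sqrt(2)) - 8950) - 2304 = (-10146 + 92*sqrt(2)) - 2304 = -12450 + 92*sqrt(2)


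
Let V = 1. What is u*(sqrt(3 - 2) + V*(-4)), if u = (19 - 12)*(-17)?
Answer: 357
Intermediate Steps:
u = -119 (u = 7*(-17) = -119)
u*(sqrt(3 - 2) + V*(-4)) = -119*(sqrt(3 - 2) + 1*(-4)) = -119*(sqrt(1) - 4) = -119*(1 - 4) = -119*(-3) = 357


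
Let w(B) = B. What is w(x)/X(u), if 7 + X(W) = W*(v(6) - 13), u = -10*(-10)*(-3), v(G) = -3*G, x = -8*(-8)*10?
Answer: 640/9293 ≈ 0.068869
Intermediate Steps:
x = 640 (x = 64*10 = 640)
u = -300 (u = 100*(-3) = -300)
X(W) = -7 - 31*W (X(W) = -7 + W*(-3*6 - 13) = -7 + W*(-18 - 13) = -7 + W*(-31) = -7 - 31*W)
w(x)/X(u) = 640/(-7 - 31*(-300)) = 640/(-7 + 9300) = 640/9293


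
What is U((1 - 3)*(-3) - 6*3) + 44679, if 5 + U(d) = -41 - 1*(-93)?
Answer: 44726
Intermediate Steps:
U(d) = 47 (U(d) = -5 + (-41 - 1*(-93)) = -5 + (-41 + 93) = -5 + 52 = 47)
U((1 - 3)*(-3) - 6*3) + 44679 = 47 + 44679 = 44726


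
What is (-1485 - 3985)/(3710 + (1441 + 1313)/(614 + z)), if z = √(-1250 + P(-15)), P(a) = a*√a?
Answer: -5470/(3710 + 2754/(614 + √(-1250 - 15*I*√15))) ≈ -1.4726 + 0.00010181*I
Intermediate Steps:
P(a) = a^(3/2)
z = √(-1250 - 15*I*√15) (z = √(-1250 + (-15)^(3/2)) = √(-1250 - 15*I*√15) ≈ 0.8214 - 35.365*I)
(-1485 - 3985)/(3710 + (1441 + 1313)/(614 + z)) = (-1485 - 3985)/(3710 + (1441 + 1313)/(614 + √(-1250 - 15*I*√15))) = -5470/(3710 + 2754/(614 + √(-1250 - 15*I*√15)))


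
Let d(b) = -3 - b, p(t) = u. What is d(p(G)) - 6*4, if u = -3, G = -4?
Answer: -24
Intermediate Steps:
p(t) = -3
d(p(G)) - 6*4 = (-3 - 1*(-3)) - 6*4 = (-3 + 3) - 24 = 0 - 24 = -24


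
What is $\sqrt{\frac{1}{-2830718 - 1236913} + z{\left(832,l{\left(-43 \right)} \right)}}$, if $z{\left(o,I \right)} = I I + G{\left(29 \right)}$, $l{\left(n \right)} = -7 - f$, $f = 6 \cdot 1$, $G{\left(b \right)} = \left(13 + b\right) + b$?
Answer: $\frac{\sqrt{441216584939001}}{1355877} \approx 15.492$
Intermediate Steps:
$G{\left(b \right)} = 13 + 2 b$
$f = 6$
$l{\left(n \right)} = -13$ ($l{\left(n \right)} = -7 - 6 = -13$)
$z{\left(o,I \right)} = 71 + I^{2}$ ($z{\left(o,I \right)} = I I + \left(13 + 2 \cdot 29\right) = I^{2} + \left(13 + 58\right) = I^{2} + 71 = 71 + I^{2}$)
$\sqrt{\frac{1}{-2830718 - 1236913} + z{\left(832,l{\left(-43 \right)} \right)}} = \sqrt{\frac{1}{-2830718 - 1236913} + \left(71 + \left(-13\right)^{2}\right)} = \sqrt{\frac{1}{-4067631} + \left(71 + 169\right)} = \sqrt{- \frac{1}{4067631} + 240} = \sqrt{\frac{976231439}{4067631}} = \frac{\sqrt{441216584939001}}{1355877}$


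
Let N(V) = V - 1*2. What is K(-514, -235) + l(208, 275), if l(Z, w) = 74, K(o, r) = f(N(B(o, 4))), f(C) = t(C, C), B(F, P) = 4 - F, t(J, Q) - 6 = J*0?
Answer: 80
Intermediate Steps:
t(J, Q) = 6 (t(J, Q) = 6 + J*0 = 6 + 0 = 6)
N(V) = -2 + V (N(V) = V - 2 = -2 + V)
f(C) = 6
K(o, r) = 6
K(-514, -235) + l(208, 275) = 6 + 74 = 80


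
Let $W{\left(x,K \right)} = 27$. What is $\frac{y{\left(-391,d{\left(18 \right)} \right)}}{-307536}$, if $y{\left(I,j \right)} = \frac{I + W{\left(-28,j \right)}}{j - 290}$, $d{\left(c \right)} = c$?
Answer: $- \frac{91}{20912448} \approx -4.3515 \cdot 10^{-6}$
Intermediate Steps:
$y{\left(I,j \right)} = \frac{27 + I}{-290 + j}$ ($y{\left(I,j \right)} = \frac{I + 27}{j - 290} = \frac{27 + I}{-290 + j}$)
$\frac{y{\left(-391,d{\left(18 \right)} \right)}}{-307536} = \frac{\frac{1}{-290 + 18} \left(27 - 391\right)}{-307536} = \frac{1}{-272} \left(-364\right) \left(- \frac{1}{307536}\right) = \left(- \frac{1}{272}\right) \left(-364\right) \left(- \frac{1}{307536}\right) = \frac{91}{68} \left(- \frac{1}{307536}\right) = - \frac{91}{20912448}$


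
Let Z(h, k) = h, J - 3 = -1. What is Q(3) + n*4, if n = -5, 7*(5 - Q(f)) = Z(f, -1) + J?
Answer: -110/7 ≈ -15.714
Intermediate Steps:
J = 2 (J = 3 - 1 = 2)
Q(f) = 33/7 - f/7 (Q(f) = 5 - (f + 2)/7 = 5 - (2 + f)/7 = 5 + (-2/7 - f/7) = 33/7 - f/7)
Q(3) + n*4 = (33/7 - ⅐*3) - 5*4 = (33/7 - 3/7) - 20 = 30/7 - 20 = -110/7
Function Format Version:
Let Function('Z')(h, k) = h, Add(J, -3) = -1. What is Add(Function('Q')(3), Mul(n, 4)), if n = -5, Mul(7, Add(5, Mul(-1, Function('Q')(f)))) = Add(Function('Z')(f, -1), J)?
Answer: Rational(-110, 7) ≈ -15.714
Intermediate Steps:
J = 2 (J = Add(3, -1) = 2)
Function('Q')(f) = Add(Rational(33, 7), Mul(Rational(-1, 7), f)) (Function('Q')(f) = Add(5, Mul(Rational(-1, 7), Add(f, 2))) = Add(5, Mul(Rational(-1, 7), Add(2, f))) = Add(5, Add(Rational(-2, 7), Mul(Rational(-1, 7), f))) = Add(Rational(33, 7), Mul(Rational(-1, 7), f)))
Add(Function('Q')(3), Mul(n, 4)) = Add(Add(Rational(33, 7), Mul(Rational(-1, 7), 3)), Mul(-5, 4)) = Add(Add(Rational(33, 7), Rational(-3, 7)), -20) = Add(Rational(30, 7), -20) = Rational(-110, 7)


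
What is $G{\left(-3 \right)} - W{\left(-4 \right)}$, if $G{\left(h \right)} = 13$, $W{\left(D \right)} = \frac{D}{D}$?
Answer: $12$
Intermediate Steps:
$W{\left(D \right)} = 1$
$G{\left(-3 \right)} - W{\left(-4 \right)} = 13 - 1 = 12$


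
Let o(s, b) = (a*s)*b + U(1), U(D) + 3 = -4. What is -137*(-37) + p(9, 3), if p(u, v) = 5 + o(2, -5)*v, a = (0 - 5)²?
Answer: 4303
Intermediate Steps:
U(D) = -7 (U(D) = -3 - 4 = -7)
a = 25 (a = (-5)² = 25)
o(s, b) = -7 + 25*b*s (o(s, b) = (25*s)*b - 7 = 25*b*s - 7 = -7 + 25*b*s)
p(u, v) = 5 - 257*v (p(u, v) = 5 + (-7 + 25*(-5)*2)*v = 5 + (-7 - 250)*v = 5 - 257*v)
-137*(-37) + p(9, 3) = -137*(-37) + (5 - 257*3) = 5069 + (5 - 771) = 5069 - 766 = 4303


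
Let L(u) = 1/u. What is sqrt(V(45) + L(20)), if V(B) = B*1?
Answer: sqrt(4505)/10 ≈ 6.7119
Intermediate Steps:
V(B) = B
sqrt(V(45) + L(20)) = sqrt(45 + 1/20) = sqrt(901/20) = sqrt(4505)/10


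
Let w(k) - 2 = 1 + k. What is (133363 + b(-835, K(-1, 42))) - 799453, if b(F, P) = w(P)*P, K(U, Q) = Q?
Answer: -664200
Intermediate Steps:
w(k) = 3 + k (w(k) = 2 + (1 + k) = 3 + k)
b(F, P) = P*(3 + P) (b(F, P) = (3 + P)*P = P*(3 + P))
(133363 + b(-835, K(-1, 42))) - 799453 = (133363 + 42*(3 + 42)) - 799453 = (133363 + 42*45) - 799453 = (133363 + 1890) - 799453 = 135253 - 799453 = -664200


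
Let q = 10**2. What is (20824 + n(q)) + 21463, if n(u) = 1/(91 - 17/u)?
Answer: 384092921/9083 ≈ 42287.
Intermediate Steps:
q = 100
(20824 + n(q)) + 21463 = (20824 + 100/(-17 + 91*100)) + 21463 = (20824 + 100/(-17 + 9100)) + 21463 = (20824 + 100/9083) + 21463 = 189144492/9083 + 21463 = 384092921/9083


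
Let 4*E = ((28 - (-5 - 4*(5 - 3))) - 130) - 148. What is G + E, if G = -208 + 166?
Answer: -405/4 ≈ -101.25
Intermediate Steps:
G = -42
E = -237/4 (E = (((28 - (-5 - 4*(5 - 3))) - 130) - 148)/4 = (((28 - (-5 - 4*2)) - 130) - 148)/4 = (((28 - (-5 - 8)) - 130) - 148)/4 = (((28 - 1*(-13)) - 130) - 148)/4 = (((28 + 13) - 130) - 148)/4 = ((41 - 130) - 148)/4 = (-89 - 148)/4 = (¼)*(-237) = -237/4 ≈ -59.250)
G + E = -42 - 237/4 = -405/4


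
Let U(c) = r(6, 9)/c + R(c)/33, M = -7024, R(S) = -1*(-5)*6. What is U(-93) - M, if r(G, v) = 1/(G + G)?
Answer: 86237773/12276 ≈ 7024.9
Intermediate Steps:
r(G, v) = 1/(2*G)
R(S) = 30 (R(S) = 5*6 = 30)
U(c) = 10/11 + 1/(12*c) (U(c) = ((½)/6)/c + 30/33 = ((½)*(⅙))/c + 30*(1/33) = 1/(12*c) + 10/11 = 10/11 + 1/(12*c))
U(-93) - M = (1/132)*(11 + 120*(-93))/(-93) - 1*(-7024) = (1/132)*(-1/93)*(11 - 11160) + 7024 = (1/132)*(-1/93)*(-11149) + 7024 = 11149/12276 + 7024 = 86237773/12276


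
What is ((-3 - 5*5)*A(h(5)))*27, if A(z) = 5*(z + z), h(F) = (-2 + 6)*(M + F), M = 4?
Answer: -272160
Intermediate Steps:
h(F) = 16 + 4*F (h(F) = (-2 + 6)*(4 + F) = 4*(4 + F) = 16 + 4*F)
A(z) = 10*z (A(z) = 5*(2*z) = 10*z)
((-3 - 5*5)*A(h(5)))*27 = ((-3 - 5*5)*(10*(16 + 4*5)))*27 = ((-3 - 25)*(10*(16 + 20)))*27 = -280*36*27 = -28*360*27 = -10080*27 = -272160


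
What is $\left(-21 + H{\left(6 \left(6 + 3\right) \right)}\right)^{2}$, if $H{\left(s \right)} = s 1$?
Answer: $1089$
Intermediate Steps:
$H{\left(s \right)} = s$
$\left(-21 + H{\left(6 \left(6 + 3\right) \right)}\right)^{2} = \left(-21 + 6 \left(6 + 3\right)\right)^{2} = \left(-21 + 6 \cdot 9\right)^{2} = \left(-21 + 54\right)^{2} = 33^{2} = 1089$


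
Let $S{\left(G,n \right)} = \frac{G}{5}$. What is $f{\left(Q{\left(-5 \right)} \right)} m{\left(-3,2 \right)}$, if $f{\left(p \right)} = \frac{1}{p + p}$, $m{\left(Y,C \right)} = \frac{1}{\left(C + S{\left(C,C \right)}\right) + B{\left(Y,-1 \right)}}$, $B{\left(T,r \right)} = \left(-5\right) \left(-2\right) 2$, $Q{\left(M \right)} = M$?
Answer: $- \frac{1}{224} \approx -0.0044643$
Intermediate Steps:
$B{\left(T,r \right)} = 20$ ($B{\left(T,r \right)} = 10 \cdot 2 = 20$)
$S{\left(G,n \right)} = \frac{G}{5}$ ($S{\left(G,n \right)} = G \frac{1}{5} = \frac{G}{5}$)
$m{\left(Y,C \right)} = \frac{1}{20 + \frac{6 C}{5}}$ ($m{\left(Y,C \right)} = \frac{1}{\left(C + \frac{C}{5}\right) + 20} = \frac{1}{\frac{6 C}{5} + 20} = \frac{1}{20 + \frac{6 C}{5}}$)
$f{\left(p \right)} = \frac{1}{2 p}$
$f{\left(Q{\left(-5 \right)} \right)} m{\left(-3,2 \right)} = \frac{1}{2 \left(-5\right)} \frac{5}{2 \left(50 + 3 \cdot 2\right)} = \frac{1}{2} \left(- \frac{1}{5}\right) \frac{5}{2 \left(50 + 6\right)} = - \frac{\frac{5}{2} \cdot \frac{1}{56}}{10} = \left(- \frac{1}{10}\right) \frac{5}{112} = - \frac{1}{224}$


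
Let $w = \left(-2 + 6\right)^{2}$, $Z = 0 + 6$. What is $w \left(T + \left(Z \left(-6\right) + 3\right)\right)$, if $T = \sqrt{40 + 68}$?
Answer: $-528 + 96 \sqrt{3} \approx -361.72$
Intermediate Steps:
$Z = 6$
$T = 6 \sqrt{3}$ ($T = \sqrt{108} = 6 \sqrt{3} \approx 10.392$)
$w = 16$ ($w = 4^{2} = 16$)
$w \left(T + \left(Z \left(-6\right) + 3\right)\right) = 16 \left(6 \sqrt{3} + \left(6 \left(-6\right) + 3\right)\right) = 16 \left(6 \sqrt{3} + \left(-36 + 3\right)\right) = 16 \left(6 \sqrt{3} - 33\right) = 16 \left(-33 + 6 \sqrt{3}\right) = -528 + 96 \sqrt{3}$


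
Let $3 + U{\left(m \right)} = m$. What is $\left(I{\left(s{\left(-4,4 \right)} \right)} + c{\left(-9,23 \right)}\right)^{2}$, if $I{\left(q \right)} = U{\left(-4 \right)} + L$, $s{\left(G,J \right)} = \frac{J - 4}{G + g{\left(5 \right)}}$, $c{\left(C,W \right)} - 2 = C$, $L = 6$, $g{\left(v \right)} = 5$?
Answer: $64$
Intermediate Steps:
$U{\left(m \right)} = -3 + m$
$c{\left(C,W \right)} = 2 + C$
$s{\left(G,J \right)} = \frac{-4 + J}{5 + G}$ ($s{\left(G,J \right)} = \frac{J - 4}{G + 5} = \frac{-4 + J}{5 + G}$)
$I{\left(q \right)} = -1$ ($I{\left(q \right)} = \left(-3 - 4\right) + 6 = -7 + 6 = -1$)
$\left(I{\left(s{\left(-4,4 \right)} \right)} + c{\left(-9,23 \right)}\right)^{2} = \left(-1 + \left(2 - 9\right)\right)^{2} = \left(-1 - 7\right)^{2} = \left(-8\right)^{2} = 64$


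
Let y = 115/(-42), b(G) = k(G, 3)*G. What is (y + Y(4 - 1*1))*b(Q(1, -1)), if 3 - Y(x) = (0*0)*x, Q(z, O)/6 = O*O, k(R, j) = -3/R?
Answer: -11/14 ≈ -0.78571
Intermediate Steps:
Q(z, O) = 6*O² (Q(z, O) = 6*(O*O) = 6*O²)
b(G) = -3 (b(G) = (-3/G)*G = -3)
y = -115/42 (y = 115*(-1/42) = -115/42 ≈ -2.7381)
Y(x) = 3 (Y(x) = 3 - 0*0*x = 3 - 0*x = 3 - 1*0 = 3 + 0 = 3)
(y + Y(4 - 1*1))*b(Q(1, -1)) = (-115/42 + 3)*(-3) = (11/42)*(-3) = -11/14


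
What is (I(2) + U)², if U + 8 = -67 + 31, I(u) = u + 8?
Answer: 1156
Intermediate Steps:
I(u) = 8 + u
U = -44 (U = -8 + (-67 + 31) = -8 - 36 = -44)
(I(2) + U)² = ((8 + 2) - 44)² = (10 - 44)² = (-34)² = 1156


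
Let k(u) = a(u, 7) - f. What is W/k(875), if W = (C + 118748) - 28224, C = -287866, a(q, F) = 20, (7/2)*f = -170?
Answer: -690697/240 ≈ -2877.9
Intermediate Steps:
f = -340/7 (f = (2/7)*(-170) = -340/7 ≈ -48.571)
W = -197342 (W = (-287866 + 118748) - 28224 = -169118 - 28224 = -197342)
k(u) = 480/7 (k(u) = 20 - 1*(-340/7) = 20 + 340/7 = 480/7)
W/k(875) = -197342/480/7 = -197342*7/480 = -690697/240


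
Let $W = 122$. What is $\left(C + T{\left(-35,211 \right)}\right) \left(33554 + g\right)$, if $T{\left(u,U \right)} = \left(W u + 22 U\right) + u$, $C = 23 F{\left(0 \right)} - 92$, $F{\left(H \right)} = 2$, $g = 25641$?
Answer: $17225745$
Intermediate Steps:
$C = -46$ ($C = 23 \cdot 2 - 92 = 46 - 92 = -46$)
$T{\left(u,U \right)} = 22 U + 123 u$ ($T{\left(u,U \right)} = \left(122 u + 22 U\right) + u = \left(22 U + 122 u\right) + u = 22 U + 123 u$)
$\left(C + T{\left(-35,211 \right)}\right) \left(33554 + g\right) = \left(-46 + \left(22 \cdot 211 + 123 \left(-35\right)\right)\right) \left(33554 + 25641\right) = \left(-46 + \left(4642 - 4305\right)\right) 59195 = \left(-46 + 337\right) 59195 = 291 \cdot 59195 = 17225745$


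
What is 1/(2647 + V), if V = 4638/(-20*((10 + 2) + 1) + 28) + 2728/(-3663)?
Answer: 38628/101447321 ≈ 0.00038077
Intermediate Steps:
V = -800995/38628 (V = 4638/(-20*(12 + 1) + 28) + 2728*(-1/3663) = 4638/(-20*13 + 28) - 248/333 = 4638/(-260 + 28) - 248/333 = 4638/(-232) - 248/333 = 4638*(-1/232) - 248/333 = -2319/116 - 248/333 = -800995/38628 ≈ -20.736)
1/(2647 + V) = 1/(2647 - 800995/38628) = 1/(101447321/38628) = 38628/101447321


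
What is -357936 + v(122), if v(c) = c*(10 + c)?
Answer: -341832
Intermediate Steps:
-357936 + v(122) = -357936 + 122*(10 + 122) = -357936 + 122*132 = -357936 + 16104 = -341832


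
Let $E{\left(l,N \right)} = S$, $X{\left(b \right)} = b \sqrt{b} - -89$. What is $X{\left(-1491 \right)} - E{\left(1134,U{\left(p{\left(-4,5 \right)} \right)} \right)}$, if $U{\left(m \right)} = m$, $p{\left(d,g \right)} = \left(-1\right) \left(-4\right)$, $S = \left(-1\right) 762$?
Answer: $851 - 1491 i \sqrt{1491} \approx 851.0 - 57573.0 i$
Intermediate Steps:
$S = -762$
$p{\left(d,g \right)} = 4$
$X{\left(b \right)} = 89 + b^{\frac{3}{2}}$ ($X{\left(b \right)} = b^{\frac{3}{2}} + 89 = 89 + b^{\frac{3}{2}}$)
$E{\left(l,N \right)} = -762$
$X{\left(-1491 \right)} - E{\left(1134,U{\left(p{\left(-4,5 \right)} \right)} \right)} = \left(89 + \left(-1491\right)^{\frac{3}{2}}\right) - -762 = \left(89 - 1491 i \sqrt{1491}\right) + 762 = 851 - 1491 i \sqrt{1491}$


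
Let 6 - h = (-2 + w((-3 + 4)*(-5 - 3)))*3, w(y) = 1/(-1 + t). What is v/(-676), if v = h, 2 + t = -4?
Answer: -87/4732 ≈ -0.018385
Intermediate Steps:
t = -6 (t = -2 - 4 = -6)
w(y) = -⅐ (w(y) = 1/(-1 - 6) = 1/(-7) = -⅐)
h = 87/7 (h = 6 - (-2 - ⅐)*3 = 6 - (-15)*3/7 = 6 - 1*(-45/7) = 6 + 45/7 = 87/7 ≈ 12.429)
v = 87/7 ≈ 12.429
v/(-676) = (87/7)/(-676) = (87/7)*(-1/676) = -87/4732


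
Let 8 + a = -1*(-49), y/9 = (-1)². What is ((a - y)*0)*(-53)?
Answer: 0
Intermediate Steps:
y = 9 (y = 9*(-1)² = 9*1 = 9)
a = 41 (a = -8 - 1*(-49) = -8 + 49 = 41)
((a - y)*0)*(-53) = ((41 - 1*9)*0)*(-53) = ((41 - 9)*0)*(-53) = (32*0)*(-53) = 0*(-53) = 0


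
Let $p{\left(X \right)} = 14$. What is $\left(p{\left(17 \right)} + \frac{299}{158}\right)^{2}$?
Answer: $\frac{6305121}{24964} \approx 252.57$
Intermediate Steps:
$\left(p{\left(17 \right)} + \frac{299}{158}\right)^{2} = \left(14 + \frac{299}{158}\right)^{2} = \left(\frac{2511}{158}\right)^{2} = \frac{6305121}{24964}$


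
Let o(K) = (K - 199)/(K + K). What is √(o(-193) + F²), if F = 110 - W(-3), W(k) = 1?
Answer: √442593197/193 ≈ 109.00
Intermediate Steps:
F = 109 (F = 110 - 1*1 = 110 - 1 = 109)
o(K) = (-199 + K)/(2*K) (o(K) = (-199 + K)/((2*K)) = (-199 + K)*(1/(2*K)) = (-199 + K)/(2*K))
√(o(-193) + F²) = √((½)*(-199 - 193)/(-193) + 109²) = √((½)*(-1/193)*(-392) + 11881) = √(196/193 + 11881) = √(2293229/193) = √442593197/193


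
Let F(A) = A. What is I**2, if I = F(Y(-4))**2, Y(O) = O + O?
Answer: 4096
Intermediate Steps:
Y(O) = 2*O
I = 64 (I = (2*(-4))**2 = (-8)**2 = 64)
I**2 = 64**2 = 4096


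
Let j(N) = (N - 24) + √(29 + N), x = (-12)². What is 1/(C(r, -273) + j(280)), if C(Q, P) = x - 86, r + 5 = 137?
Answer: 314/98287 - √309/98287 ≈ 0.0030159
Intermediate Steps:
r = 132 (r = -5 + 137 = 132)
x = 144
C(Q, P) = 58 (C(Q, P) = 144 - 86 = 58)
j(N) = -24 + N + √(29 + N) (j(N) = (-24 + N) + √(29 + N) = -24 + N + √(29 + N))
1/(C(r, -273) + j(280)) = 1/(58 + (-24 + 280 + √(29 + 280))) = 1/(58 + (-24 + 280 + √309)) = 1/(58 + (256 + √309)) = 1/(314 + √309)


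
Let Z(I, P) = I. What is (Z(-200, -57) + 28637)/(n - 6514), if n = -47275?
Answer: -28437/53789 ≈ -0.52868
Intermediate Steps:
(Z(-200, -57) + 28637)/(n - 6514) = (-200 + 28637)/(-47275 - 6514) = 28437/(-53789) = 28437*(-1/53789) = -28437/53789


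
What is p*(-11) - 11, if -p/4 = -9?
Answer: -407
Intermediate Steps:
p = 36 (p = -4*(-9) = 36)
p*(-11) - 11 = 36*(-11) - 11 = -396 - 11 = -407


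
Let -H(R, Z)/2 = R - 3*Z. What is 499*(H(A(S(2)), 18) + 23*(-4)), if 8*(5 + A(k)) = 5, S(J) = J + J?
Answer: 49401/4 ≈ 12350.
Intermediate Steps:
S(J) = 2*J
A(k) = -35/8 (A(k) = -5 + (⅛)*5 = -5 + 5/8 = -35/8)
H(R, Z) = -2*R + 6*Z (H(R, Z) = -2*(R - 3*Z) = -2*R + 6*Z)
499*(H(A(S(2)), 18) + 23*(-4)) = 499*((-2*(-35/8) + 6*18) + 23*(-4)) = 499*((35/4 + 108) - 92) = 499*(467/4 - 92) = 499*(99/4) = 49401/4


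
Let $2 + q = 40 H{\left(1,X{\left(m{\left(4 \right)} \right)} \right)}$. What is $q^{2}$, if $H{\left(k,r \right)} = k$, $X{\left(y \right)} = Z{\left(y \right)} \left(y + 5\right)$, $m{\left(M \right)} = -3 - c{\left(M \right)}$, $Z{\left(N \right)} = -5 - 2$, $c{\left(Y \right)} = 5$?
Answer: $1444$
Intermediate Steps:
$Z{\left(N \right)} = -7$ ($Z{\left(N \right)} = -5 - 2 = -7$)
$m{\left(M \right)} = -8$ ($m{\left(M \right)} = -3 - 5 = -8$)
$X{\left(y \right)} = -35 - 7 y$ ($X{\left(y \right)} = - 7 \left(y + 5\right) = - 7 \left(5 + y\right) = -35 - 7 y$)
$q = 38$ ($q = -2 + 40 \cdot 1 = -2 + 40 = 38$)
$q^{2} = 38^{2} = 1444$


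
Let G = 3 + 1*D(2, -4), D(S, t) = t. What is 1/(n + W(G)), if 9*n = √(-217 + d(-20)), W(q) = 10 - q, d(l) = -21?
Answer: 891/10039 - 9*I*√238/10039 ≈ 0.088754 - 0.013831*I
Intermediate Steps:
G = -1 (G = 3 + 1*(-4) = 3 - 4 = -1)
n = I*√238/9 (n = √(-217 - 21)/9 = √(-238)/9 = (I*√238)/9 = I*√238/9 ≈ 1.7141*I)
1/(n + W(G)) = 1/(I*√238/9 + (10 - 1*(-1))) = 1/(I*√238/9 + (10 + 1)) = 1/(I*√238/9 + 11) = 1/(11 + I*√238/9)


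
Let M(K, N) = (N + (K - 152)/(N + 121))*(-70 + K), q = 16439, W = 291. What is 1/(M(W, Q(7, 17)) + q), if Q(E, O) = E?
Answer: 128/2332927 ≈ 5.4867e-5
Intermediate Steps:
M(K, N) = (-70 + K)*(N + (-152 + K)/(121 + N)) (M(K, N) = (N + (-152 + K)/(121 + N))*(-70 + K) = (-70 + K)*(N + (-152 + K)/(121 + N)))
1/(M(W, Q(7, 17)) + q) = 1/((10640 + 291² - 8470*7 - 222*291 - 70*7² + 291*7² + 121*291*7)/(121 + 7) + 16439) = 1/((10640 + 84681 - 59290 - 64602 - 70*49 + 291*49 + 246477)/128 + 16439) = 1/((10640 + 84681 - 59290 - 64602 - 3430 + 14259 + 246477)/128 + 16439) = 1/((1/128)*228735 + 16439) = 1/(228735/128 + 16439) = 1/(2332927/128) = 128/2332927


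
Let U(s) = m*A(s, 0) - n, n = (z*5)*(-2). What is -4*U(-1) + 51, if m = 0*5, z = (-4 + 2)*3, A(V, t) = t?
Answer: 291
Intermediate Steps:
z = -6 (z = -2*3 = -6)
m = 0
n = 60 (n = -6*5*(-2) = -30*(-2) = 60)
U(s) = -60 (U(s) = 0*0 - 1*60 = 0 - 60 = -60)
-4*U(-1) + 51 = -4*(-60) + 51 = 240 + 51 = 291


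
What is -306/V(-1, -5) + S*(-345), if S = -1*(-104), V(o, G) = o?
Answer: -35574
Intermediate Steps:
S = 104
-306/V(-1, -5) + S*(-345) = -306/(-1) + 104*(-345) = -306*(-1) - 35880 = 306 - 35880 = -35574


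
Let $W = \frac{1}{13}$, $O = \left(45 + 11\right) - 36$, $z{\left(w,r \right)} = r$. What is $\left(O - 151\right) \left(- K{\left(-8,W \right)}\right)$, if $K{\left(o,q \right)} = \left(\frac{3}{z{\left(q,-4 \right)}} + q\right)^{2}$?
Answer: $\frac{160475}{2704} \approx 59.347$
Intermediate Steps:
$O = 20$ ($O = 56 - 36 = 20$)
$W = \frac{1}{13} \approx 0.076923$
$K{\left(o,q \right)} = \left(- \frac{3}{4} + q\right)^{2}$ ($K{\left(o,q \right)} = \left(\frac{3}{-4} + q\right)^{2} = \left(3 \left(- \frac{1}{4}\right) + q\right)^{2} = \left(- \frac{3}{4} + q\right)^{2}$)
$\left(O - 151\right) \left(- K{\left(-8,W \right)}\right) = \left(20 - 151\right) \left(- \frac{\left(3 - \frac{4}{13}\right)^{2}}{16}\right) = - 131 \left(- \frac{\left(3 - \frac{4}{13}\right)^{2}}{16}\right) = - 131 \left(- \frac{\left(\frac{35}{13}\right)^{2}}{16}\right) = - 131 \left(- \frac{1225}{16 \cdot 169}\right) = - 131 \left(\left(-1\right) \frac{1225}{2704}\right) = \left(-131\right) \left(- \frac{1225}{2704}\right) = \frac{160475}{2704}$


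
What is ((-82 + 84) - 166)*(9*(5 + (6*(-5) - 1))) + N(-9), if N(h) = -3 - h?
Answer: 38382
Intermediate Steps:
((-82 + 84) - 166)*(9*(5 + (6*(-5) - 1))) + N(-9) = ((-82 + 84) - 166)*(9*(5 + (6*(-5) - 1))) + (-3 - 1*(-9)) = (2 - 166)*(9*(5 + (-30 - 1))) + (-3 + 9) = -1476*(5 - 31) + 6 = -1476*(-26) + 6 = -164*(-234) + 6 = 38376 + 6 = 38382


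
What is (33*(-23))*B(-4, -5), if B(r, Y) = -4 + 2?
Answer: 1518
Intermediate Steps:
B(r, Y) = -2
(33*(-23))*B(-4, -5) = (33*(-23))*(-2) = -759*(-2) = 1518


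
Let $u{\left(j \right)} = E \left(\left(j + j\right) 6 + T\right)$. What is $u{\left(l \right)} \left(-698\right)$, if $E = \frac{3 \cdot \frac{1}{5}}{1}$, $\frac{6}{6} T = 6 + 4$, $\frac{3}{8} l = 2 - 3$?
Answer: $\frac{46068}{5} \approx 9213.6$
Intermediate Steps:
$l = - \frac{8}{3}$ ($l = \frac{8 \left(2 - 3\right)}{3} = \frac{8}{3} \left(-1\right) = - \frac{8}{3} \approx -2.6667$)
$T = 10$ ($T = 6 + 4 = 10$)
$E = \frac{3}{5}$ ($E = 3 \cdot \frac{1}{5} \cdot 1 = \frac{3}{5} \cdot 1 = \frac{3}{5} \approx 0.6$)
$u{\left(j \right)} = 6 + \frac{36 j}{5}$ ($u{\left(j \right)} = \frac{3 \left(\left(j + j\right) 6 + 10\right)}{5} = \frac{3 \left(2 j 6 + 10\right)}{5} = \frac{3 \left(12 j + 10\right)}{5} = \frac{3 \left(10 + 12 j\right)}{5} = 6 + \frac{36 j}{5}$)
$u{\left(l \right)} \left(-698\right) = \left(6 + \frac{36}{5} \left(- \frac{8}{3}\right)\right) \left(-698\right) = \left(6 - \frac{96}{5}\right) \left(-698\right) = \left(- \frac{66}{5}\right) \left(-698\right) = \frac{46068}{5}$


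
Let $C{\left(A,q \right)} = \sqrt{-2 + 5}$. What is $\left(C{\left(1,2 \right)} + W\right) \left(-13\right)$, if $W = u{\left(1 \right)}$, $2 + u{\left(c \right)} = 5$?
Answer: $-39 - 13 \sqrt{3} \approx -61.517$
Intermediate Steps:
$u{\left(c \right)} = 3$ ($u{\left(c \right)} = -2 + 5 = 3$)
$C{\left(A,q \right)} = \sqrt{3}$
$W = 3$
$\left(C{\left(1,2 \right)} + W\right) \left(-13\right) = \left(\sqrt{3} + 3\right) \left(-13\right) = \left(3 + \sqrt{3}\right) \left(-13\right) = -39 - 13 \sqrt{3}$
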